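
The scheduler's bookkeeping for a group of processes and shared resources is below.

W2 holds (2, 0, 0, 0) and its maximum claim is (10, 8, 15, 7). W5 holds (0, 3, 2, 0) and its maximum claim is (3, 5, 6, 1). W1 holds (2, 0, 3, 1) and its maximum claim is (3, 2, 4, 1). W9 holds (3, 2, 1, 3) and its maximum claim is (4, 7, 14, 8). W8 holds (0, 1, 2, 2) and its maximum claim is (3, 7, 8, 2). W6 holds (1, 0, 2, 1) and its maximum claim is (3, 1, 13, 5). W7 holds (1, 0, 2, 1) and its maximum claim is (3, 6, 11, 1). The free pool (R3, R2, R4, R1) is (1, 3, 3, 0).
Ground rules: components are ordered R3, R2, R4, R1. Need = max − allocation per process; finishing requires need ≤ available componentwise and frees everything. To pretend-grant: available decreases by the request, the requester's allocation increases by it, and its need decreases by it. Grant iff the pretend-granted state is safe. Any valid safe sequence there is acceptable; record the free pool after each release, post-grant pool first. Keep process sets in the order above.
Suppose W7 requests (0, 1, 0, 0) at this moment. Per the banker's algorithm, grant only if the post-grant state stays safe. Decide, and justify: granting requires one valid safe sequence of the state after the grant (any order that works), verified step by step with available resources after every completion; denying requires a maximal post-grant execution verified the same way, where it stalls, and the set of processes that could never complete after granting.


DENY: after the grant no complete ordering would exist.
Key observation: after W1, W5 the pool peaks at (3, 5, 8, 1), and each blocked process is short somewhere: W2 on R3, R2, R4, R1; W9 on R4, R1; W8 on R2; W6 on R4, R1; W7 on R4.
After a pretend grant, a maximal execution: W1, W5 — then nothing else fits. Step-by-step check:
  pool = (1, 2, 3, 0)
  W1 needs (1, 2, 1, 0) <= (1, 2, 3, 0) -> finishes; pool += (2, 0, 3, 1) = (3, 2, 6, 1)
  W5 needs (3, 2, 4, 1) <= (3, 2, 6, 1) -> finishes; pool += (0, 3, 2, 0) = (3, 5, 8, 1)
  blocked: W2 wants (8, 8, 15, 7), pool (3, 5, 8, 1) — not enough R3, R2, R4 and R1
  blocked: W9 wants (1, 5, 13, 5), pool (3, 5, 8, 1) — not enough R4 and R1
  blocked: W8 wants (3, 6, 6, 0), pool (3, 5, 8, 1) — not enough R2
  blocked: W6 wants (2, 1, 11, 4), pool (3, 5, 8, 1) — not enough R4 and R1
  blocked: W7 wants (2, 5, 9, 0), pool (3, 5, 8, 1) — not enough R4
Had the request been granted, W2, W9, W8, W6 and W7 could never finish.


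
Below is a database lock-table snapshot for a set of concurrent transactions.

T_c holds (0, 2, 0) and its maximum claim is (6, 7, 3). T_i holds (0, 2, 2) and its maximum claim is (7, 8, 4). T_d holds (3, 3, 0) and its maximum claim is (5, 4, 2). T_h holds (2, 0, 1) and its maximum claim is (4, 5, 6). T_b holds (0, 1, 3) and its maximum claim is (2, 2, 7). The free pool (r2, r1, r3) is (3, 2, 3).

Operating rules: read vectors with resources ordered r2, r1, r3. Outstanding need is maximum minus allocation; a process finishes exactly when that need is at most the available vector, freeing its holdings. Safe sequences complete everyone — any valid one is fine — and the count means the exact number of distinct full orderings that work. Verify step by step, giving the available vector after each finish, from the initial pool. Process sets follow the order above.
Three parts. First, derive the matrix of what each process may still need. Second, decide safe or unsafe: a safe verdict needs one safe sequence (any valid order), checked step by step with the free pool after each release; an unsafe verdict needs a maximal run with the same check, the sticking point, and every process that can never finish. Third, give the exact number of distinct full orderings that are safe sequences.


(1) Remaining need (order r2, r1, r3):
  T_c: (6, 5, 3)
  T_i: (7, 6, 2)
  T_d: (2, 1, 2)
  T_h: (2, 5, 5)
  T_b: (2, 1, 4)
(2) UNSAFE — no complete ordering exists.
Key observation: after T_d, T_c the pool peaks at (6, 7, 3), and each blocked process is short somewhere: T_i on r2; T_h on r3; T_b on r3.
Going as far as possible: T_d, T_c; after that, nothing fits. Verifying each step:
  pool = (3, 2, 3)
  T_d: need (2, 1, 2) fits (3, 2, 3); releases (3, 3, 0), pool now (6, 5, 3)
  T_c: need (6, 5, 3) fits (6, 5, 3); releases (0, 2, 0), pool now (6, 7, 3)
  blocked: T_i wants (7, 6, 2), pool (6, 7, 3) — not enough r2
  blocked: T_h wants (2, 5, 5), pool (6, 7, 3) — not enough r3
  blocked: T_b wants (2, 1, 4), pool (6, 7, 3) — not enough r3
Never able to finish: T_i, T_h and T_b.
(3) Exactly 0 of the possible complete orderings are safe sequences.


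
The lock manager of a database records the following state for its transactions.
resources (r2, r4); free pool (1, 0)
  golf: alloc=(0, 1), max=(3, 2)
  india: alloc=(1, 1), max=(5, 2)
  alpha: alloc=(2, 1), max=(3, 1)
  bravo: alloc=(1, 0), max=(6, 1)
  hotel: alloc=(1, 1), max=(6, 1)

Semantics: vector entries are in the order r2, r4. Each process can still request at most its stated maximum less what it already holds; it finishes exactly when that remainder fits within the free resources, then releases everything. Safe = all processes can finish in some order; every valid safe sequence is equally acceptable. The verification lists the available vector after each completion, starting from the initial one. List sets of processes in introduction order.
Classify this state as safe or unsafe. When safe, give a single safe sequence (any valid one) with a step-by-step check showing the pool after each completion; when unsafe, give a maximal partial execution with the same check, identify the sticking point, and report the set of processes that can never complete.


The state is UNSAFE.
Key observation: the wall is r2: completing alpha, golf brings the pool only to (3, 2), and all the rest need more.
The run alpha, golf cannot be extended any further. Walking it through:
  pool = (1, 0)
  alpha needs (1, 0) <= (1, 0) -> finishes; pool += (2, 1) = (3, 1)
  golf needs (3, 1) <= (3, 1) -> finishes; pool += (0, 1) = (3, 2)
  blocked: india wants (4, 1), pool (3, 2) — not enough r2
  blocked: bravo wants (5, 1), pool (3, 2) — not enough r2
  blocked: hotel wants (5, 0), pool (3, 2) — not enough r2
Permanently blocked: india, bravo and hotel.


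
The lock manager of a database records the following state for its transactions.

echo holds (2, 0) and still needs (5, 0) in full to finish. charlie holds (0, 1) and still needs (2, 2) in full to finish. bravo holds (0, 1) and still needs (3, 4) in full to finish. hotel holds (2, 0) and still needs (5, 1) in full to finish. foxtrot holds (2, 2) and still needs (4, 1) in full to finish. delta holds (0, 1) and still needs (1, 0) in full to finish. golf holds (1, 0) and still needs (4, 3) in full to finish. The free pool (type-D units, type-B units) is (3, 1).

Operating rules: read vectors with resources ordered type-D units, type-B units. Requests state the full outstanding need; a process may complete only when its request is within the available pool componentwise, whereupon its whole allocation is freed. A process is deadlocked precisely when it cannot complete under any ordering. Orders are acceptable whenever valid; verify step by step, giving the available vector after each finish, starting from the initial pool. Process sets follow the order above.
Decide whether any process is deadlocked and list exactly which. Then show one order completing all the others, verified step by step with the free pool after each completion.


Deadlocked: echo, bravo, hotel, foxtrot and golf.
Key observation: after delta, charlie the pool peaks at (3, 3), and each blocked process is short somewhere: echo on type-D units; bravo on type-B units; hotel on type-D units; foxtrot on type-D units; golf on type-D units.
A valid finishing order for the others: delta, charlie. Verifying each step:
  pool = (3, 1)
  run delta (needs (1, 0), free (3, 1)); after release of (0, 1) the pool is (3, 2)
  run charlie (needs (2, 2), free (3, 2)); after release of (0, 1) the pool is (3, 3)
None of the blocked processes ever fits:
  echo cannot run: need (5, 0) vs free (3, 3) (insufficient type-D units)
  bravo cannot run: need (3, 4) vs free (3, 3) (insufficient type-B units)
  hotel cannot run: need (5, 1) vs free (3, 3) (insufficient type-D units)
  foxtrot cannot run: need (4, 1) vs free (3, 3) (insufficient type-D units)
  golf cannot run: need (4, 3) vs free (3, 3) (insufficient type-D units)


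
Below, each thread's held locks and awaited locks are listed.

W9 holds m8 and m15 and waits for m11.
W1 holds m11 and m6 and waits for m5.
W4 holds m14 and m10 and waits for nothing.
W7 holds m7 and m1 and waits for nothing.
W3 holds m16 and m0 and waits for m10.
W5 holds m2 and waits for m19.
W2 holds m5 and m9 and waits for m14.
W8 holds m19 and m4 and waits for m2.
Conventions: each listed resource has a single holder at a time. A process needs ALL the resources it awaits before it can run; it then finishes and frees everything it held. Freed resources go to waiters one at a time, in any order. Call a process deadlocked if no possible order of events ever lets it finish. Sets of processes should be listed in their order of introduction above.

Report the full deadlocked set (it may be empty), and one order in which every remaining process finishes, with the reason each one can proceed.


Deadlocked: W5 and W8.
Key observation: the cycle W5 -> W8 -> W5 can never break — each member waits on the next; no other process is dragged down with it.
A valid finishing order for the others: W4, W2, W1, W3, W7, W9.
Walking it through:
  W4: no waits; runs immediately, freeing m14 and m10
  W2 waits on m14 — all released -> runs and releases m5 and m9
  W1 waits on m5 — all released -> runs and releases m11 and m6
  W3 waits on m10 — all released -> runs and releases m16 and m0
  W7: no waits; runs immediately, freeing m7 and m1
  W9 waits on m11 — all released -> runs and releases m8 and m15


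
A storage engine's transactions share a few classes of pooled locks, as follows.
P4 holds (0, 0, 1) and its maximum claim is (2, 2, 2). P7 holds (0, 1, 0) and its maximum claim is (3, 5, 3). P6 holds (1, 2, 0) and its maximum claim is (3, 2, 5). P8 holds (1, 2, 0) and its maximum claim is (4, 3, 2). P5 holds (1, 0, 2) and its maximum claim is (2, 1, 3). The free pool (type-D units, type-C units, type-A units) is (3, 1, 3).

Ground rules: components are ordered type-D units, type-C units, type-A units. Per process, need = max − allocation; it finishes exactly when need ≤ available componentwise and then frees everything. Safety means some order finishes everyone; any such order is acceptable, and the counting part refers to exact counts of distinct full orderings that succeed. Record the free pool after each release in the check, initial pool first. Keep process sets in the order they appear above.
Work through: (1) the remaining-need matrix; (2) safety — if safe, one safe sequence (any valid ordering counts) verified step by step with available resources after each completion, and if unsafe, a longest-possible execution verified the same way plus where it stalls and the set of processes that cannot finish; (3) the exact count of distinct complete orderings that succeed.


(1) Outstanding need per process (order type-D units, type-C units, type-A units):
  P4: (2, 2, 1)
  P7: (3, 4, 3)
  P6: (2, 0, 5)
  P8: (3, 1, 2)
  P5: (1, 1, 1)
(2) SAFE — a valid safe sequence is P8, P4, P5, P6, P7.
Key observation: at P8 the run first touches a limit — (3, 1, 2) against (3, 1, 3), exact on a resource it actually requests.
Check, step by step:
  pool = (3, 1, 3)
  run P8 (needs (3, 1, 2), free (3, 1, 3)); after release of (1, 2, 0) the pool is (4, 3, 3)
  run P4 (needs (2, 2, 1), free (4, 3, 3)); after release of (0, 0, 1) the pool is (4, 3, 4)
  run P5 (needs (1, 1, 1), free (4, 3, 4)); after release of (1, 0, 2) the pool is (5, 3, 6)
  run P6 (needs (2, 0, 5), free (5, 3, 6)); after release of (1, 2, 0) the pool is (6, 5, 6)
  run P7 (needs (3, 4, 3), free (6, 5, 6)); after release of (0, 1, 0) the pool is (6, 6, 6)
(3) Precisely 10 of the possible complete orderings are safe sequences.


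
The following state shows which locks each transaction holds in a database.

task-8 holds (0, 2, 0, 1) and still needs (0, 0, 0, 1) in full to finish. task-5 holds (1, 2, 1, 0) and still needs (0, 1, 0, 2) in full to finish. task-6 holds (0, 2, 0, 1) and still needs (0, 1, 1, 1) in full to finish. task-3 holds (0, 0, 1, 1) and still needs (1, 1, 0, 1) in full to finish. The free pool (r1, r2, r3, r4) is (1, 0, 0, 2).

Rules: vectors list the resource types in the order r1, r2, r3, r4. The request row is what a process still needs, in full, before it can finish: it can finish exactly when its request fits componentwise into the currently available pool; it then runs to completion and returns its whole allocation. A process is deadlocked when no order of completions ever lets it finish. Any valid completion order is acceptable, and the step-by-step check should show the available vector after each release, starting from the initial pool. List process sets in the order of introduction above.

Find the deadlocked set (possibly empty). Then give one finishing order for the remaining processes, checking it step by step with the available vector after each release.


The deadlocked set is empty.
Key observation: starting with task-8, each completion frees enough for the next — no one is permanently blocked.
A valid finishing order for the others: task-8, task-5, task-3, task-6. Verifying each step:
  pool = (1, 0, 0, 2)
  task-8: need (0, 0, 0, 1) fits (1, 0, 0, 2); releases (0, 2, 0, 1), pool now (1, 2, 0, 3)
  task-5: need (0, 1, 0, 2) fits (1, 2, 0, 3); releases (1, 2, 1, 0), pool now (2, 4, 1, 3)
  task-3: need (1, 1, 0, 1) fits (2, 4, 1, 3); releases (0, 0, 1, 1), pool now (2, 4, 2, 4)
  task-6: need (0, 1, 1, 1) fits (2, 4, 2, 4); releases (0, 2, 0, 1), pool now (2, 6, 2, 5)


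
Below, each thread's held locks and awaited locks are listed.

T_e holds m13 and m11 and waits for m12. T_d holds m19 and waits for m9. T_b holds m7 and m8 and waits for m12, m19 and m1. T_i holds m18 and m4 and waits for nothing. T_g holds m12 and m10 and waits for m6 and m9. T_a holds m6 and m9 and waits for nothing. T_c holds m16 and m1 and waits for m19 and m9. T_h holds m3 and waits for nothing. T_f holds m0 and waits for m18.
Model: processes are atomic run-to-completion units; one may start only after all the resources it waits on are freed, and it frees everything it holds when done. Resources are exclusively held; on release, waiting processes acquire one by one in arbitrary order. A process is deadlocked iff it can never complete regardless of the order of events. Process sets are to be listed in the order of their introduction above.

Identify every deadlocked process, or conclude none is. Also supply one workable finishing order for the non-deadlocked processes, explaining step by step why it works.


The deadlocked set is empty.
Key observation: there is no circular wait here — follow any chain and it reaches a process that is free to run now.
The rest can finish in the order T_a, T_g, T_d, T_c, T_e, T_h, T_i, T_b, T_f.
Verifying each step:
  T_a: no waits; runs immediately, freeing m6 and m9
  T_g waits on m6 and m9 — all released -> runs and releases m12 and m10
  T_d waits on m9 — all released -> runs and releases m19
  T_c waits on m19 and m9 — all released -> runs and releases m16 and m1
  T_e waits on m12 — all released -> runs and releases m13 and m11
  T_h: no waits; runs immediately, freeing m3
  T_i: no waits; runs immediately, freeing m18 and m4
  T_b waits on m12, m19 and m1 — all released -> runs and releases m7 and m8
  T_f waits on m18 — all released -> runs and releases m0


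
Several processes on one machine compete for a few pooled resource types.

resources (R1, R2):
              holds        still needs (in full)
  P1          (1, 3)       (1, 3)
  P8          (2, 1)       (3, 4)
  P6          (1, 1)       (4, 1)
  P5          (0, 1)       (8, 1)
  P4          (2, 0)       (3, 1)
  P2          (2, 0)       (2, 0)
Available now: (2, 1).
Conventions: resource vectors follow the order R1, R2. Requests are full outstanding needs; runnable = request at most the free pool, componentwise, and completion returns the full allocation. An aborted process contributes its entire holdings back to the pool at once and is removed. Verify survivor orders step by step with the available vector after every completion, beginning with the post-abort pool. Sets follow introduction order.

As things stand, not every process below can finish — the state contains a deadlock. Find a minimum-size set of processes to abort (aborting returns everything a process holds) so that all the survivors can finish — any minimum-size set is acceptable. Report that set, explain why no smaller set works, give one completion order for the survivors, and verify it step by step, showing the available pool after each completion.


Minimum abort set: P8.
Key observation: before aborting P8, P1 was permanently blocked — no order could ever run it; afterwards it completes at step 3.
No smaller set exists: with zero aborts the deadlock remains.
The survivors complete as P4, P6, P1, P5, P2. Walking it through (starting from the post-abort pool):
  pool = (4, 2)
  run P4 (needs (3, 1), free (4, 2)); after release of (2, 0) the pool is (6, 2)
  run P6 (needs (4, 1), free (6, 2)); after release of (1, 1) the pool is (7, 3)
  run P1 (needs (1, 3), free (7, 3)); after release of (1, 3) the pool is (8, 6)
  run P5 (needs (8, 1), free (8, 6)); after release of (0, 1) the pool is (8, 7)
  run P2 (needs (2, 0), free (8, 7)); after release of (2, 0) the pool is (10, 7)


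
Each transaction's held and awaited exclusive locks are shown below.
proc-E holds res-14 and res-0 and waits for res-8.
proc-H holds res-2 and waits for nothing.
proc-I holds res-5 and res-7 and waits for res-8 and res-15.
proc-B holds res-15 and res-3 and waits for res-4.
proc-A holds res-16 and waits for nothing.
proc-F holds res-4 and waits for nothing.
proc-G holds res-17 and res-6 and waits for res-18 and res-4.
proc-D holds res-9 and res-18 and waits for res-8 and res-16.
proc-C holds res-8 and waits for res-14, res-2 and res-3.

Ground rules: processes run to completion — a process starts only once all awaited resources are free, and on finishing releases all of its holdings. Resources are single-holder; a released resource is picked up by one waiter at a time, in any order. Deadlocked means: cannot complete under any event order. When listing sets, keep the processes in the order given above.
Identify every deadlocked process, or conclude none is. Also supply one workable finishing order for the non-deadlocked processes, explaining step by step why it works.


Deadlocked: proc-E, proc-I, proc-G, proc-D and proc-C.
Key observation: the waits loop around proc-E -> proc-C -> proc-E with no way out; proc-I, proc-G and proc-D wait into the deadlock from upstream.
One completion order for the rest: proc-A, proc-H, proc-F, proc-B.
Walking it through:
  proc-A: no waits; runs immediately, freeing res-16
  proc-H: no waits; runs immediately, freeing res-2
  proc-F: no waits; runs immediately, freeing res-4
  proc-B waits on res-4 — all released -> runs and releases res-15 and res-3


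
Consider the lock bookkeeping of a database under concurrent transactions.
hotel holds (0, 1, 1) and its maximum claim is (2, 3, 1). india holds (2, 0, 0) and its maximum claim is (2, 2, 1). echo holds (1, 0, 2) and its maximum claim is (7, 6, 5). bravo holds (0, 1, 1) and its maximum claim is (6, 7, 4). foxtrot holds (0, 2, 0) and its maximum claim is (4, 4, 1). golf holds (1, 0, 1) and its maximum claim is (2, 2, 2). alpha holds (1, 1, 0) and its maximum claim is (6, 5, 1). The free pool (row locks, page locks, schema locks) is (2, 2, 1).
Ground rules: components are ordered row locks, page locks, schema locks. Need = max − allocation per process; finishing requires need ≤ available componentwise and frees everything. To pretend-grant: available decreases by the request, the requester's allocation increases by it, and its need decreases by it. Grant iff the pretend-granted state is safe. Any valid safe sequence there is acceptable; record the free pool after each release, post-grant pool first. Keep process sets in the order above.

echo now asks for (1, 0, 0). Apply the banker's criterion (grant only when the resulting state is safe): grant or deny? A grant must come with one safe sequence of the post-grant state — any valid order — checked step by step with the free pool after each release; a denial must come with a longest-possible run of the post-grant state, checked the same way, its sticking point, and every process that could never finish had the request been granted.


DENY: after the grant no complete ordering would exist.
Key observation: once india, golf, hotel, foxtrot finish, the pool peaks at (4, 5, 3) — and every remaining process still needs more row locks than that.
After a pretend grant, a maximal execution: india, golf, hotel, foxtrot — then nothing else fits. Check, step by step:
  pool = (1, 2, 1)
  india needs (0, 2, 1) <= (1, 2, 1) -> finishes; pool += (2, 0, 0) = (3, 2, 1)
  golf needs (1, 2, 1) <= (3, 2, 1) -> finishes; pool += (1, 0, 1) = (4, 2, 2)
  hotel needs (2, 2, 0) <= (4, 2, 2) -> finishes; pool += (0, 1, 1) = (4, 3, 3)
  foxtrot needs (4, 2, 1) <= (4, 3, 3) -> finishes; pool += (0, 2, 0) = (4, 5, 3)
  echo cannot run: need (5, 6, 3) vs free (4, 5, 3) (insufficient row locks and page locks)
  bravo cannot run: need (6, 6, 3) vs free (4, 5, 3) (insufficient row locks and page locks)
  alpha cannot run: need (5, 4, 1) vs free (4, 5, 3) (insufficient row locks)
Processes that could never finish after the grant: echo, bravo and alpha.


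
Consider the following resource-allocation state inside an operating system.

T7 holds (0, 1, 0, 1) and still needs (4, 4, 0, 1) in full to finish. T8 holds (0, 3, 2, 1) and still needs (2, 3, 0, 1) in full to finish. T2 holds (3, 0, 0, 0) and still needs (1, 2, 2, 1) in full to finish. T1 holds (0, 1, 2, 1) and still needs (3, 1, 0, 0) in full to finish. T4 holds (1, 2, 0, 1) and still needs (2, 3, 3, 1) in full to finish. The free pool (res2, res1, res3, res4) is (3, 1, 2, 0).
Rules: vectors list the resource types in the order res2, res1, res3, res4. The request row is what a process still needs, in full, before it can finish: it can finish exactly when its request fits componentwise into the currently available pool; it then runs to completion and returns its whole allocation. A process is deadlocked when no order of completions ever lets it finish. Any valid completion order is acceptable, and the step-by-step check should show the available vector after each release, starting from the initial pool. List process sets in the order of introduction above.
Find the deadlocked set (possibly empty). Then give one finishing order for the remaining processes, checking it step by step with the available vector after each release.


The deadlocked set is T7, T8 and T4.
Key observation: no order helps: past T1, T2, the free pool tops out at (6, 2, 4, 1), below what each blocked process needs in res1.
The rest can finish in the order T1, T2. Walking it through:
  pool = (3, 1, 2, 0)
  run T1 (needs (3, 1, 0, 0), free (3, 1, 2, 0)); after release of (0, 1, 2, 1) the pool is (3, 2, 4, 1)
  run T2 (needs (1, 2, 2, 1), free (3, 2, 4, 1)); after release of (3, 0, 0, 0) the pool is (6, 2, 4, 1)
The stuck group stays short no matter what:
  T7 still needs (4, 4, 0, 1) but only (6, 2, 4, 1) is free — short on res1
  T8 still needs (2, 3, 0, 1) but only (6, 2, 4, 1) is free — short on res1
  T4 still needs (2, 3, 3, 1) but only (6, 2, 4, 1) is free — short on res1


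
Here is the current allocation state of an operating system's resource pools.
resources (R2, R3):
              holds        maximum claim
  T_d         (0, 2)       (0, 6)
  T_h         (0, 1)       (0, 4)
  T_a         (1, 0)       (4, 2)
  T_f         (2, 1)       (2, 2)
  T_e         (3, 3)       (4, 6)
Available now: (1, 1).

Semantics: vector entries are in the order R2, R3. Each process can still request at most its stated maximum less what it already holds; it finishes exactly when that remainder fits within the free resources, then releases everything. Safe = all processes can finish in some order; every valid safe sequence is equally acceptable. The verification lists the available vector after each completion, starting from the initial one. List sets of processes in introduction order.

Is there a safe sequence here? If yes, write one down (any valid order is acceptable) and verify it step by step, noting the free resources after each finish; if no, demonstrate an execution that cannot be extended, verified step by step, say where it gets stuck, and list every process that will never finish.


The state is UNSAFE.
Key observation: once T_f, T_a finish, the pool peaks at (4, 2) — and every remaining process still needs more R3 than that.
A maximal execution: T_f, T_a — then nothing else fits. Check, step by step:
  pool = (1, 1)
  T_f: need (0, 1) fits (1, 1); releases (2, 1), pool now (3, 2)
  T_a: need (3, 2) fits (3, 2); releases (1, 0), pool now (4, 2)
  T_d still needs (0, 4) but only (4, 2) is free — short on R3
  T_h still needs (0, 3) but only (4, 2) is free — short on R3
  T_e still needs (1, 3) but only (4, 2) is free — short on R3
Processes that can never finish: T_d, T_h and T_e.


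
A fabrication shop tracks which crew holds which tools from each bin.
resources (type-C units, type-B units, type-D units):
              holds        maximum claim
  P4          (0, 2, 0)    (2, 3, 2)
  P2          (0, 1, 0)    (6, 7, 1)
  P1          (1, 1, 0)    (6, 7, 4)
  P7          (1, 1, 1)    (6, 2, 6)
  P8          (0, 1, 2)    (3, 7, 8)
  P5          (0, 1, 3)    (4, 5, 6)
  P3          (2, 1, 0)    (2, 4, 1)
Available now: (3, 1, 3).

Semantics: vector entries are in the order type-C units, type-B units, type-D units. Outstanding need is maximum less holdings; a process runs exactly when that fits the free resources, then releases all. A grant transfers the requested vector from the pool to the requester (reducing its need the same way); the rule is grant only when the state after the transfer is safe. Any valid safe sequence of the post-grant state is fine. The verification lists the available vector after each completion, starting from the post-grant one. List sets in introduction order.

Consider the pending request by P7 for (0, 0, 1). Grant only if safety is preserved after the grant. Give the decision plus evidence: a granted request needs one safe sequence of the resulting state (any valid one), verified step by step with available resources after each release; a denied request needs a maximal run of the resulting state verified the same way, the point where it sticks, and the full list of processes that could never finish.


DENY. Granting would leave the state unsafe.
Key observation: after P4, P3 the pool peaks at (5, 4, 2), and each blocked process is short somewhere: P2 on type-C units, type-B units; P1 on type-B units, type-D units; P7 on type-D units; P8 on type-B units, type-D units; P5 on type-D units.
On the post-grant state, P4, P3 is a maximal run — nothing extends it. Walking it through:
  pool = (3, 1, 2)
  P4 needs (2, 1, 2) <= (3, 1, 2) -> finishes; pool += (0, 2, 0) = (3, 3, 2)
  P3 needs (0, 3, 1) <= (3, 3, 2) -> finishes; pool += (2, 1, 0) = (5, 4, 2)
  blocked: P2 wants (6, 6, 1), pool (5, 4, 2) — not enough type-C units and type-B units
  blocked: P1 wants (5, 6, 4), pool (5, 4, 2) — not enough type-B units and type-D units
  blocked: P7 wants (5, 1, 4), pool (5, 4, 2) — not enough type-D units
  blocked: P8 wants (3, 6, 6), pool (5, 4, 2) — not enough type-B units and type-D units
  blocked: P5 wants (4, 4, 3), pool (5, 4, 2) — not enough type-D units
Post-grant, the permanently blocked set is P2, P1, P7, P8 and P5.


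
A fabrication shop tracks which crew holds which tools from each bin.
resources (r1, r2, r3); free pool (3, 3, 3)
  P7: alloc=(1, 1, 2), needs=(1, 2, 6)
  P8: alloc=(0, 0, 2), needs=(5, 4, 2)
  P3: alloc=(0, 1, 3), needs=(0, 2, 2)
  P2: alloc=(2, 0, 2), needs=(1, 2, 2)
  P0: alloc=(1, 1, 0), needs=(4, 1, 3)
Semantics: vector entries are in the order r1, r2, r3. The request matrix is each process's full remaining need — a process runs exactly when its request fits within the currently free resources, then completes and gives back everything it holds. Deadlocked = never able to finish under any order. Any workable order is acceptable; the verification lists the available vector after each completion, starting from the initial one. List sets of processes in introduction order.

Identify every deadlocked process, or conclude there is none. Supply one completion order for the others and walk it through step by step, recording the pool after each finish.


No process is deadlocked.
Key observation: P3 leads a chain of completions in which each release enables another process.
A valid finishing order for the others: P3, P2, P0, P7, P8. Verifying each step:
  pool = (3, 3, 3)
  P3: need (0, 2, 2) fits (3, 3, 3); releases (0, 1, 3), pool now (3, 4, 6)
  P2: need (1, 2, 2) fits (3, 4, 6); releases (2, 0, 2), pool now (5, 4, 8)
  P0: need (4, 1, 3) fits (5, 4, 8); releases (1, 1, 0), pool now (6, 5, 8)
  P7: need (1, 2, 6) fits (6, 5, 8); releases (1, 1, 2), pool now (7, 6, 10)
  P8: need (5, 4, 2) fits (7, 6, 10); releases (0, 0, 2), pool now (7, 6, 12)


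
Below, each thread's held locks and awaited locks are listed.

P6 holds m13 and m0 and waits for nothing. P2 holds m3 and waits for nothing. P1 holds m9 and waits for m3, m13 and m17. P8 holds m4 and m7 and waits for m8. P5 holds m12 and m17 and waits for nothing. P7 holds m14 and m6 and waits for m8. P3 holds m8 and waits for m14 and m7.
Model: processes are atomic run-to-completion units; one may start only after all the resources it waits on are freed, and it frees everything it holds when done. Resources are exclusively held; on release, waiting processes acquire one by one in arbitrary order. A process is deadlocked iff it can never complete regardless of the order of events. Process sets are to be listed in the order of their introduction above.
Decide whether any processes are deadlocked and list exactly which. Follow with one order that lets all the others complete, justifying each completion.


Deadlocked: P8, P7 and P3.
Key observation: the wait chain closes on itself along P8 -> P3 -> P8; P7 is caught in further circular waits.
The rest can finish in the order P2, P6, P5, P1.
Verifying each step:
  P2: no waits; runs immediately, freeing m3
  P6: no waits; runs immediately, freeing m13 and m0
  P5: no waits; runs immediately, freeing m12 and m17
  P1: everything it awaited (m3, m13 and m17) is free; runs, freeing m9


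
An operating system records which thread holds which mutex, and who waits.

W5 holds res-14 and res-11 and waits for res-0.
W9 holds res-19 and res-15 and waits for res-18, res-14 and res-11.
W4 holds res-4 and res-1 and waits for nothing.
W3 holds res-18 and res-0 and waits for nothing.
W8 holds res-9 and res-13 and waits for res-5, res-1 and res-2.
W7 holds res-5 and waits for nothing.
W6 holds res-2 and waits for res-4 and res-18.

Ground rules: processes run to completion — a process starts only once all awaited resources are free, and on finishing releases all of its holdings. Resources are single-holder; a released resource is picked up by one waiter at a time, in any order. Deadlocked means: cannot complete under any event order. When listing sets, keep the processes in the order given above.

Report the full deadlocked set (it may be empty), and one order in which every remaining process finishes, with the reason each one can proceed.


The deadlocked set is empty.
Key observation: every chain of waits terminates; starting from the processes that wait on nothing, all the rest unlock in turn.
The rest can finish in the order W4, W7, W3, W5, W6, W9, W8.
Check, step by step:
  W4: no waits; runs immediately, freeing res-4 and res-1
  W7: no waits; runs immediately, freeing res-5
  W3: no waits; runs immediately, freeing res-18 and res-0
  run W5 (all its waits — res-0 — are resolved); releases res-14 and res-11
  run W6 (all its waits — res-4 and res-18 — are resolved); releases res-2
  run W9 (all its waits — res-18, res-14 and res-11 — are resolved); releases res-19 and res-15
  run W8 (all its waits — res-5, res-1 and res-2 — are resolved); releases res-9 and res-13


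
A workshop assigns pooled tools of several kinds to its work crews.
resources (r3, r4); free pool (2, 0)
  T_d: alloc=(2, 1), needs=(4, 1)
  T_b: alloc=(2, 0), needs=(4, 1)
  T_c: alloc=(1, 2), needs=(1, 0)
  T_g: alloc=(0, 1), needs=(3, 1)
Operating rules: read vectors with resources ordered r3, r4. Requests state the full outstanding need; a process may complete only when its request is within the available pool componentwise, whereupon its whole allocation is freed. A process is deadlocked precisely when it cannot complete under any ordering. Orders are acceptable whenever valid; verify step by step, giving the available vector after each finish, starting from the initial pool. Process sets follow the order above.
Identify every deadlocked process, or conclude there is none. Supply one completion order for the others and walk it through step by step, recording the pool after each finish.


Deadlocked: T_d and T_b.
Key observation: T_c, T_g can finish, but then (3, 3) is all there is, and the blocked group's r3 demands exceed it.
A valid finishing order for the others: T_c, T_g. Step-by-step check:
  pool = (2, 0)
  run T_c (needs (1, 0), free (2, 0)); after release of (1, 2) the pool is (3, 2)
  run T_g (needs (3, 1), free (3, 2)); after release of (0, 1) the pool is (3, 3)
The stuck group stays short no matter what:
  blocked: T_d wants (4, 1), pool (3, 3) — not enough r3
  blocked: T_b wants (4, 1), pool (3, 3) — not enough r3


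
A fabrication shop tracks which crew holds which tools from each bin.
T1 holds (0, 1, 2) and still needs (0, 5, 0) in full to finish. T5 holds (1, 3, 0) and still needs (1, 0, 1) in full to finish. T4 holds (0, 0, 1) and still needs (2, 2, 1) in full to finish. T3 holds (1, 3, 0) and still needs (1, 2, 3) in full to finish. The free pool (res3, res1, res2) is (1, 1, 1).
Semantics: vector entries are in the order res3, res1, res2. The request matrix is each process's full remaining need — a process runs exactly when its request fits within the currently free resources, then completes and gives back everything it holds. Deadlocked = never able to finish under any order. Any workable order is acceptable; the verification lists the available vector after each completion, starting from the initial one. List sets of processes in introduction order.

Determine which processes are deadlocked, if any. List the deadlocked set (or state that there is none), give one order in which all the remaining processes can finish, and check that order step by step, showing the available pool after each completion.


Deadlocked: T1 and T3.
Key observation: after T5, T4 the pool peaks at (2, 4, 2), and each blocked process is short somewhere: T1 on res1; T3 on res2.
A valid finishing order for the others: T5, T4. Check, step by step:
  pool = (1, 1, 1)
  run T5 (needs (1, 0, 1), free (1, 1, 1)); after release of (1, 3, 0) the pool is (2, 4, 1)
  run T4 (needs (2, 2, 1), free (2, 4, 1)); after release of (0, 0, 1) the pool is (2, 4, 2)
The stuck group stays short no matter what:
  blocked: T1 wants (0, 5, 0), pool (2, 4, 2) — not enough res1
  blocked: T3 wants (1, 2, 3), pool (2, 4, 2) — not enough res2


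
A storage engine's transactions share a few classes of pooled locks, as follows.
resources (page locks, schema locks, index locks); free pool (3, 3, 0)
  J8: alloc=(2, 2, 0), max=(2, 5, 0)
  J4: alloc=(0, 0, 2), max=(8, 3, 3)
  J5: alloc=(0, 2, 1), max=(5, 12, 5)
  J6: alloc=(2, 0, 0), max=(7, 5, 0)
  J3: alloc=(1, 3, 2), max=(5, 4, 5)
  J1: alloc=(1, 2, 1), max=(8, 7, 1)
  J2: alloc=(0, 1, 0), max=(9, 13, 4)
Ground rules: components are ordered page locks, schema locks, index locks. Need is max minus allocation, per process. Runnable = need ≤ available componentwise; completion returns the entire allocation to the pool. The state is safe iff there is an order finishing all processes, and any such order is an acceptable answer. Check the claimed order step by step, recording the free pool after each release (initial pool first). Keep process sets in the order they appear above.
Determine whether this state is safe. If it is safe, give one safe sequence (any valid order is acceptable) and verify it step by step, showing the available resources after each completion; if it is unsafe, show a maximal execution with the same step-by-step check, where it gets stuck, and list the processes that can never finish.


SAFE — a valid safe sequence is J8, J6, J1, J4, J3, J5, J2.
Key observation: reading the order forward, J8 is the first process whose need (0, 3, 0) meets the free pool (3, 3, 0) exactly on a resource it requests.
Walking it through:
  pool = (3, 3, 0)
  run J8 (needs (0, 3, 0), free (3, 3, 0)); after release of (2, 2, 0) the pool is (5, 5, 0)
  run J6 (needs (5, 5, 0), free (5, 5, 0)); after release of (2, 0, 0) the pool is (7, 5, 0)
  run J1 (needs (7, 5, 0), free (7, 5, 0)); after release of (1, 2, 1) the pool is (8, 7, 1)
  run J4 (needs (8, 3, 1), free (8, 7, 1)); after release of (0, 0, 2) the pool is (8, 7, 3)
  run J3 (needs (4, 1, 3), free (8, 7, 3)); after release of (1, 3, 2) the pool is (9, 10, 5)
  run J5 (needs (5, 10, 4), free (9, 10, 5)); after release of (0, 2, 1) the pool is (9, 12, 6)
  run J2 (needs (9, 12, 4), free (9, 12, 6)); after release of (0, 1, 0) the pool is (9, 13, 6)


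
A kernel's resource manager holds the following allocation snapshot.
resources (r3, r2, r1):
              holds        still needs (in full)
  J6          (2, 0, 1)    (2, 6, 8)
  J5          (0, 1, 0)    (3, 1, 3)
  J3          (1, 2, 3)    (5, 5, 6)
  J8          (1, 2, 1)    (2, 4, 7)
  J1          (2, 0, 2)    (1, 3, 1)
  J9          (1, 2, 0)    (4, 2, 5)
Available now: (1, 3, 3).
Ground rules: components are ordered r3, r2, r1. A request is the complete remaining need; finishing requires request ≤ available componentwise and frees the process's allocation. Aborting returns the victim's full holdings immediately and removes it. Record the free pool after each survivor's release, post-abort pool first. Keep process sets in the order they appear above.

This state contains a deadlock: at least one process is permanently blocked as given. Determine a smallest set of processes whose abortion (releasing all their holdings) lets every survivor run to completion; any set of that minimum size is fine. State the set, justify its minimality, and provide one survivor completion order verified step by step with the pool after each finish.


The answer: abort J3.
Key observation: before aborting J3, J8 was permanently blocked — no order could ever run it; afterwards it completes at step 2.
Why nothing smaller works: aborting no one leaves the state deadlocked as given.
Survivors finish in the order: J1, J8, J6, J9, J5. Verifying each step (pool after the aborts first):
  pool = (2, 5, 6)
  J1 needs (1, 3, 1) <= (2, 5, 6) -> finishes; pool += (2, 0, 2) = (4, 5, 8)
  J8 needs (2, 4, 7) <= (4, 5, 8) -> finishes; pool += (1, 2, 1) = (5, 7, 9)
  J6 needs (2, 6, 8) <= (5, 7, 9) -> finishes; pool += (2, 0, 1) = (7, 7, 10)
  J9 needs (4, 2, 5) <= (7, 7, 10) -> finishes; pool += (1, 2, 0) = (8, 9, 10)
  J5 needs (3, 1, 3) <= (8, 9, 10) -> finishes; pool += (0, 1, 0) = (8, 10, 10)


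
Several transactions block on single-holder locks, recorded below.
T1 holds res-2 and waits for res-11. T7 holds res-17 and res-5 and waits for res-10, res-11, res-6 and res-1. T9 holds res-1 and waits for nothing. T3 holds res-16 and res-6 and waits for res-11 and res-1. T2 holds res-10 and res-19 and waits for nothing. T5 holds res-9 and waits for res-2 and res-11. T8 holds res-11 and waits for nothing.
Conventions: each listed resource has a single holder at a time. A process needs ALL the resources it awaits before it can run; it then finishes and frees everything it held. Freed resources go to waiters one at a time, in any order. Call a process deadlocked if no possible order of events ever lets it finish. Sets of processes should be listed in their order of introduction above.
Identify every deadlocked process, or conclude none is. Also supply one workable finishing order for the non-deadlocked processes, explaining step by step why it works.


No process is deadlocked.
Key observation: every chain of waits terminates; starting from the processes that wait on nothing, all the rest unlock in turn.
One completion order for the rest: T8, T9, T3, T2, T1, T7, T5.
Verifying each step:
  T8: no waits; runs immediately, freeing res-11
  T9: no waits; runs immediately, freeing res-1
  T3 waits on res-11 and res-1 — all released -> runs and releases res-16 and res-6
  T2: no waits; runs immediately, freeing res-10 and res-19
  T1 waits on res-11 — all released -> runs and releases res-2
  T7 waits on res-10, res-11, res-6 and res-1 — all released -> runs and releases res-17 and res-5
  T5 waits on res-2 and res-11 — all released -> runs and releases res-9
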